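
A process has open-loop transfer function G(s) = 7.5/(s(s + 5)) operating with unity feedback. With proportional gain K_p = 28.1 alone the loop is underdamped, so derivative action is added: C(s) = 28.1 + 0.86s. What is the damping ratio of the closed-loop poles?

Forward path: (28.1 + 0.86s)·7.5/(s(s+5)). The closed-loop characteristic equation is s² + (5 + 7.5·0.86)s + 7.5·28.1 = 0.
That is s² + 11.45s + 210.8 = 0, so ω_n = 14.52 rad/s and ζ = 11.45/(2·14.52) = 0.3944.

ζ = 0.394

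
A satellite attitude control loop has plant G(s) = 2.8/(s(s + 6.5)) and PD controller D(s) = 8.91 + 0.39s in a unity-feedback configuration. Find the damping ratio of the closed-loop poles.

ζ = 0.76

Forward path: (8.91 + 0.39s)·2.8/(s(s+6.5)). The closed-loop characteristic equation is s² + (6.5 + 2.8·0.39)s + 2.8·8.91 = 0.
That is s² + 7.592s + 24.95 = 0, so ω_n = 4.995 rad/s and ζ = 7.592/(2·4.995) = 0.76.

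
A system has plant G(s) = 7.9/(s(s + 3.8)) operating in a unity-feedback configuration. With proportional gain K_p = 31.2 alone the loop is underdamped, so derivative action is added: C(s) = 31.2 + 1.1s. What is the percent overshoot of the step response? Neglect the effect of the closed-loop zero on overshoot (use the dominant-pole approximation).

25.6%

Forward path: (31.2 + 1.1s)·7.9/(s(s+3.8)). The closed-loop characteristic equation is s² + (3.8 + 7.9·1.1)s + 7.9·31.2 = 0.
That is s² + 12.49s + 246.5 = 0, so ω_n = 15.7 rad/s and ζ = 12.49/(2·15.7) = 0.3978.
%OS = 100·exp(−πζ/√(1−ζ²)) = 25.6%.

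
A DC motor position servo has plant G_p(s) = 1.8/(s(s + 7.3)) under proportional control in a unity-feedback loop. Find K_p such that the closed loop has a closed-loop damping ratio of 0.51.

Closed-loop characteristic equation: s² + 7.3s + K_p·1.8 = 0.
So ω_n = √(1.8K_p) and 2ζω_n = 7.3, giving ζ = 7.3/(2√(1.8K_p)).
Setting ζ = 0.51: √(1.8K_p) = 7.3/(2·0.51) = 7.157, so K_p = 51.22/1.8 = 28.5.

K_p = 28.5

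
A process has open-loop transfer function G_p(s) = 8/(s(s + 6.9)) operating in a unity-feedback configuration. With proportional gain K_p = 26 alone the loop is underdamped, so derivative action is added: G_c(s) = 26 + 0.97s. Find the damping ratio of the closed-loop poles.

ζ = 0.508

Forward path: (26 + 0.97s)·8/(s(s+6.9)). The closed-loop characteristic equation is s² + (6.9 + 8·0.97)s + 8·26 = 0.
That is s² + 14.66s + 208 = 0, so ω_n = 14.42 rad/s and ζ = 14.66/(2·14.42) = 0.5082.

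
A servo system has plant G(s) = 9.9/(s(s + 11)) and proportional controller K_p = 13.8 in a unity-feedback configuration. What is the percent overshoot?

18.7%

From 1 + K_pG(s) = 0: s² + 11s + 136.6 = 0 ⇒ ω_n = 11.69, ζ = 0.4705.
%OS = 100·exp(−πζ/√(1−ζ²)) = 100·exp(−π·0.4705/√0.7786) = 18.7%.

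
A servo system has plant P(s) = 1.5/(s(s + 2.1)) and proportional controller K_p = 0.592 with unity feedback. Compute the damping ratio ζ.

ζ = 1.11

With unity feedback the closed-loop characteristic equation is s² + 2.1s + 0.592·1.5 = s² + 2.1s + 0.888 = 0.
So ω_n² = 0.888 ⇒ ω_n = 0.9423 rad/s, and ζ = 2.1/(2ω_n) = 1.11.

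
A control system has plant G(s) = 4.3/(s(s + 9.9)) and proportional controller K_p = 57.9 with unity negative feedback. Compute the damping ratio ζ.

ζ = 0.314

The closed-loop denominator is s(s+9.9) + 57.9·4.3 = s² + 9.9s + 249.
Matching s² + 2ζω_n s + ω_n²: ω_n = √249 = 15.78 rad/s and 2ζω_n = 9.9, so ζ = 9.9/(2·15.78) = 0.314.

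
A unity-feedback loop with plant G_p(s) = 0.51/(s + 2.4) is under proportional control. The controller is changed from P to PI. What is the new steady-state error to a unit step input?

Adding integral action puts a pole at s = 0 in the forward path, raising the system type to 1; a type-1 loop has zero steady-state error to a step.

0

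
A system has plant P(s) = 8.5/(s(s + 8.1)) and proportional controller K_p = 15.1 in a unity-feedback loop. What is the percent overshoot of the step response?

The closed-loop denominator s² + 8.1s + 128.3 gives ω_n = √128.3 = 11.33 and ζ = 8.1/(2ω_n) = 0.3575.
%OS = 100·exp(−πζ/√(1−ζ²)) = 100·exp(−π·0.3575/√0.8722) = 30%.

30%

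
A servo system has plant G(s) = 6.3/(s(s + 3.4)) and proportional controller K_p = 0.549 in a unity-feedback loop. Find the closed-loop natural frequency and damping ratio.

The closed-loop denominator is s(s+3.4) + 0.549·6.3 = s² + 3.4s + 3.459.
So ω_n² = 3.459 ⇒ ω_n = 1.86 rad/s, and ζ = 3.4/(2ω_n) = 0.914.

ω_n = 1.86 rad/s, ζ = 0.914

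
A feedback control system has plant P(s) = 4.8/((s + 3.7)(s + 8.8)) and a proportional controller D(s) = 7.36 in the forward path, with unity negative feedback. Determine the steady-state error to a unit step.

The loop is type 0. Static position error constant K_pos = D(0)·P(0) = 7.36·0.1474 = 1.085.
Steady-state error to a unit step: e_ss = 1/(1+K_pos) = 1/2.085 = 0.48.

0.48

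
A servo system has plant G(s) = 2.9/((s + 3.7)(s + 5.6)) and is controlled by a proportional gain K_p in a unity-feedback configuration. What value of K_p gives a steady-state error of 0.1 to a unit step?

Steady-state error for a unit step on this type-0 loop is 1/(1 + K_p·G(0)).
G(0) = 0.14. Require 1/(1 + K_p·0.14) = 0.1, so 1 + 0.14·K_p = 10.
K_p = (10 − 1)/0.14 = 64.3.

K_p = 64.3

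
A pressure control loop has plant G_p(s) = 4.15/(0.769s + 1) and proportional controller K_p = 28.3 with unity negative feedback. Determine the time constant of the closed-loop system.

Closed loop: T(s) = K_p·G_p/(1+K_p·G_p) = 117.4/(0.769s + 1 + 117.4), with pole at s = −(1 + 117.4)/0.769 = −154.
Closed-loop time constant τ = 1/154 = 0.00649 s.

τ = 0.00649 s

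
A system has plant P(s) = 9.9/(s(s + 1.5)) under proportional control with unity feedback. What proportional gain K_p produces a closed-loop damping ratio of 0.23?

K_p = 1.07

Closed-loop characteristic equation: s² + 1.5s + K_p·9.9 = 0.
So ω_n = √(9.9K_p) and 2ζω_n = 1.5, giving ζ = 1.5/(2√(9.9K_p)).
Setting ζ = 0.23: √(9.9K_p) = 1.5/(2·0.23) = 3.261, so K_p = 10.63/9.9 = 1.07.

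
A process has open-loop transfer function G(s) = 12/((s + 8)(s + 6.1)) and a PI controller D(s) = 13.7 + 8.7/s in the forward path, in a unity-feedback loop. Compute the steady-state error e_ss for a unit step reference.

The open loop D(s)G(s) has a pole at the origin (type 1), so the static position error constant is infinite and e_ss = 1/(1+∞) = 0.

0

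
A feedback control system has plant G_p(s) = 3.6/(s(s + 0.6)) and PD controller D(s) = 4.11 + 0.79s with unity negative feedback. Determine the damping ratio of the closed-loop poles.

ζ = 0.448

Forward path: (4.11 + 0.79s)·3.6/(s(s+0.6)). The closed-loop characteristic equation is s² + (0.6 + 3.6·0.79)s + 3.6·4.11 = 0.
That is s² + 3.444s + 14.8 = 0, so ω_n = 3.847 rad/s and ζ = 3.444/(2·3.847) = 0.4477.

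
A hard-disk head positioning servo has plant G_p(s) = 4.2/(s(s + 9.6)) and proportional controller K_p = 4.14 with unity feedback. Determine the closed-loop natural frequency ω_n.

With unity feedback the closed-loop characteristic equation is s² + 9.6s + 4.14·4.2 = s² + 9.6s + 17.39 = 0.
So ω_n² = 17.39 ⇒ ω_n = 4.17 rad/s, and ζ = 9.6/(2ω_n) = 1.15.

ω_n = 4.17 rad/s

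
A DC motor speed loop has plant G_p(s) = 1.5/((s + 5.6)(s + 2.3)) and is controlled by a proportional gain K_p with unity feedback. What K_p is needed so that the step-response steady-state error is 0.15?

Steady-state error for a unit step on this type-0 loop is 1/(1 + K_p·G_p(0)).
G_p(0) = 0.1165. Require 1/(1 + K_p·0.1165) = 0.15, so 1 + 0.1165·K_p = 6.667.
K_p = (6.667 − 1)/0.1165 = 48.7.

K_p = 48.7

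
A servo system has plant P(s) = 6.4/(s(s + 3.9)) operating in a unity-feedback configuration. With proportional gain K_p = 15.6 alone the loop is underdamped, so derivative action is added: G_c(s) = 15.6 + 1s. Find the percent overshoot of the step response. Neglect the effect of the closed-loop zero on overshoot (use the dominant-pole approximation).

Forward path: (15.6 + 1s)·6.4/(s(s+3.9)). The closed-loop characteristic equation is s² + (3.9 + 6.4·1)s + 6.4·15.6 = 0.
That is s² + 10.3s + 99.84 = 0, so ω_n = 9.992 rad/s and ζ = 10.3/(2·9.992) = 0.5154.
%OS = 100·exp(−πζ/√(1−ζ²)) = 15.1%.

15.1%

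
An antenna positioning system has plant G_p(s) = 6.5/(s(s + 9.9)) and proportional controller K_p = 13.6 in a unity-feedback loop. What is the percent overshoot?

From 1 + K_pG_p(s) = 0: s² + 9.9s + 88.4 = 0 ⇒ ω_n = 9.402, ζ = 0.5265.
%OS = 100·exp(−πζ/√(1−ζ²)) = 100·exp(−π·0.5265/√0.7228) = 14.3%.

14.3%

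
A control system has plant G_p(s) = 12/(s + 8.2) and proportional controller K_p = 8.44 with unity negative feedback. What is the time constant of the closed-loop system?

τ = 0.00913 s

Closed-loop transfer function: T(s) = K_p·G_p(s)/(1 + K_p·G_p(s)) = 101.3/(s + 8.2 + 101.3) = 101.3/(s + 109.5).
Time constant τ = 1/109.5 = 0.00913 s.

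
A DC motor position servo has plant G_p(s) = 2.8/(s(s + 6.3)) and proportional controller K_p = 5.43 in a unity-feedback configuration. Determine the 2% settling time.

T_s ≈ 1.27 s

The closed-loop denominator s² + 6.3s + 15.2 gives ω_n = √15.2 = 3.899 and ζ = 6.3/(2ω_n) = 0.8079.
2% settling time T_s ≈ 4/(ζω_n) = 4/3.15 = 1.27 s.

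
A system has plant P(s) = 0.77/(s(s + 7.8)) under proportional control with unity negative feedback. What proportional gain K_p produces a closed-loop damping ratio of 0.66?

K_p = 45.3

Closed-loop characteristic equation: s² + 7.8s + K_p·0.77 = 0.
So ω_n = √(0.77K_p) and 2ζω_n = 7.8, giving ζ = 7.8/(2√(0.77K_p)).
Setting ζ = 0.66: √(0.77K_p) = 7.8/(2·0.66) = 5.909, so K_p = 34.92/0.77 = 45.3.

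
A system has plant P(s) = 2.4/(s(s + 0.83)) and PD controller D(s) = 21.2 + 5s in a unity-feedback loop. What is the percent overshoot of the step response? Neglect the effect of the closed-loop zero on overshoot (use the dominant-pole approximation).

Forward path: (21.2 + 5s)·2.4/(s(s+0.83)). The closed-loop characteristic equation is s² + (0.83 + 2.4·5)s + 2.4·21.2 = 0.
That is s² + 12.83s + 50.88 = 0, so ω_n = 7.133 rad/s and ζ = 12.83/(2·7.133) = 0.8993.
%OS = 100·exp(−πζ/√(1−ζ²)) = 0.156%.

0.156%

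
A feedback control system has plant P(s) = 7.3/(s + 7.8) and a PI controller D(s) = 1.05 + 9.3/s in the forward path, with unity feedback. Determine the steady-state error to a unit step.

0

The open loop D(s)P(s) has a pole at the origin (type 1), so the static position error constant is infinite and e_ss = 1/(1+∞) = 0.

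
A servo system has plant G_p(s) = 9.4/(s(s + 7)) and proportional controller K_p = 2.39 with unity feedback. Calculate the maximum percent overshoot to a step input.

3.21%

The closed-loop denominator s² + 7s + 22.47 gives ω_n = √22.47 = 4.74 and ζ = 7/(2ω_n) = 0.7384.
%OS = 100·exp(−πζ/√(1−ζ²)) = 100·exp(−π·0.7384/√0.4547) = 3.21%.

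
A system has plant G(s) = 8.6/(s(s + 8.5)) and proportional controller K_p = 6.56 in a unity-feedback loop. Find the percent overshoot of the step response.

From 1 + K_pG(s) = 0: s² + 8.5s + 56.42 = 0 ⇒ ω_n = 7.511, ζ = 0.5658.
%OS = 100·exp(−πζ/√(1−ζ²)) = 100·exp(−π·0.5658/√0.6798) = 11.6%.

11.6%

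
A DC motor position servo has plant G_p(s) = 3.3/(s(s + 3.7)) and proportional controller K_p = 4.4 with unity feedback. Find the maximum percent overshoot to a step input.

The closed-loop denominator s² + 3.7s + 14.52 gives ω_n = √14.52 = 3.811 and ζ = 3.7/(2ω_n) = 0.4855.
%OS = 100·exp(−πζ/√(1−ζ²)) = 100·exp(−π·0.4855/√0.7643) = 17.5%.

17.5%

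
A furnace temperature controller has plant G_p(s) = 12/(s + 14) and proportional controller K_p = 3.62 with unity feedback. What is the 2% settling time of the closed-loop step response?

Closed-loop transfer function: T(s) = K_p·G_p(s)/(1 + K_p·G_p(s)) = 43.44/(s + 14 + 43.44) = 43.44/(s + 57.44).
Time constant τ = 1/57.44 = 0.01741 s, so the 2% settling time is about 4τ = 0.0696 s.

T_s ≈ 0.0696 s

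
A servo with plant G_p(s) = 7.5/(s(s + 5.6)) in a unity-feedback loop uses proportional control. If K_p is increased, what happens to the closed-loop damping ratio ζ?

decrease

ζ = 5.6/(2√(7.5K_p)); increasing K_p raises the denominator, so ζ falls.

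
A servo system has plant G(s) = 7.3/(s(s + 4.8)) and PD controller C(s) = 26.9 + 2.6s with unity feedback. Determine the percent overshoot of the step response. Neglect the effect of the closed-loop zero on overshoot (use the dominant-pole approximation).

0.649%

Forward path: (26.9 + 2.6s)·7.3/(s(s+4.8)). The closed-loop characteristic equation is s² + (4.8 + 7.3·2.6)s + 7.3·26.9 = 0.
That is s² + 23.78s + 196.4 = 0, so ω_n = 14.01 rad/s and ζ = 23.78/(2·14.01) = 0.8485.
%OS = 100·exp(−πζ/√(1−ζ²)) = 0.649%.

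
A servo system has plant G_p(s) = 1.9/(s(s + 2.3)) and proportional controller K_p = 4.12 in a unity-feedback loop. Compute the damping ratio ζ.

1 + K_p·G_p(s) = 0 gives s² + 2.3s + 7.828 = 0.
So ω_n² = 7.828 ⇒ ω_n = 2.798 rad/s, and ζ = 2.3/(2ω_n) = 0.411.

ζ = 0.411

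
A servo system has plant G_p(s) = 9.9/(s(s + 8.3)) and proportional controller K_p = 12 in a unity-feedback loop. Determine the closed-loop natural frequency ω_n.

The closed-loop denominator is s(s+8.3) + 12·9.9 = s² + 8.3s + 118.8.
Matching s² + 2ζω_n s + ω_n²: ω_n = √118.8 = 10.9 rad/s and 2ζω_n = 8.3, so ζ = 8.3/(2·10.9) = 0.381.

ω_n = 10.9 rad/s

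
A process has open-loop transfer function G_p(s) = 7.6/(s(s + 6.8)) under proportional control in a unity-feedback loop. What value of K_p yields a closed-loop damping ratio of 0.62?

K_p = 3.96

Closed-loop characteristic equation: s² + 6.8s + K_p·7.6 = 0.
So ω_n = √(7.6K_p) and 2ζω_n = 6.8, giving ζ = 6.8/(2√(7.6K_p)).
Setting ζ = 0.62: √(7.6K_p) = 6.8/(2·0.62) = 5.484, so K_p = 30.07/7.6 = 3.96.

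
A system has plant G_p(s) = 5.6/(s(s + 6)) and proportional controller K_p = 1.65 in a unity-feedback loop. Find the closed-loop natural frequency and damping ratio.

ω_n = 3.04 rad/s, ζ = 0.987

With unity feedback the closed-loop characteristic equation is s² + 6s + 1.65·5.6 = s² + 6s + 9.24 = 0.
Matching s² + 2ζω_n s + ω_n²: ω_n = √9.24 = 3.04 rad/s and 2ζω_n = 6, so ζ = 6/(2·3.04) = 0.987.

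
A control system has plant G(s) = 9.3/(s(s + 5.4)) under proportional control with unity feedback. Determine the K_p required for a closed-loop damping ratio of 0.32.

K_p = 7.65

Closed-loop characteristic equation: s² + 5.4s + K_p·9.3 = 0.
So ω_n = √(9.3K_p) and 2ζω_n = 5.4, giving ζ = 5.4/(2√(9.3K_p)).
Setting ζ = 0.32: √(9.3K_p) = 5.4/(2·0.32) = 8.438, so K_p = 71.19/9.3 = 7.65.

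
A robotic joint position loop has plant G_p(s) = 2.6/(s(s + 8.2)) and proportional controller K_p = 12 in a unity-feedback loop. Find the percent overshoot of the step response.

Closed-loop characteristic equation: s² + 8.2s + 31.2 = 0, so ω_n = 5.586 rad/s and ζ = 8.2/(2·5.586) = 0.734.
%OS = 100·exp(−πζ/√(1−ζ²)) = 100·exp(−π·0.734/√0.4612) = 3.35%.

3.35%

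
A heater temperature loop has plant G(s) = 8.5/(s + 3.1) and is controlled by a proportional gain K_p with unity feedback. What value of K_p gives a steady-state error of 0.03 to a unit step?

For a type-0 loop with proportional control, e_ss = 1/(1 + K_p·G(0)).
G(0) = 2.742. Require 1/(1 + K_p·2.742) = 0.03, so 1 + 2.742·K_p = 33.33.
K_p = (33.33 − 1)/2.742 = 11.8.

K_p = 11.8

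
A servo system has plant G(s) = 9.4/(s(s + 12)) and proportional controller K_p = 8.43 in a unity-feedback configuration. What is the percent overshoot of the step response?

The closed-loop denominator s² + 12s + 79.24 gives ω_n = √79.24 = 8.902 and ζ = 12/(2ω_n) = 0.674.
%OS = 100·exp(−πζ/√(1−ζ²)) = 100·exp(−π·0.674/√0.5457) = 5.69%.

5.69%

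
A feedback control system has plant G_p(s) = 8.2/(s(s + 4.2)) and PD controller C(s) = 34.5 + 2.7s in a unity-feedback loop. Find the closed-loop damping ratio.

Forward path: (34.5 + 2.7s)·8.2/(s(s+4.2)). The closed-loop characteristic equation is s² + (4.2 + 8.2·2.7)s + 8.2·34.5 = 0.
That is s² + 26.34s + 282.9 = 0, so ω_n = 16.82 rad/s and ζ = 26.34/(2·16.82) = 0.783.

ζ = 0.783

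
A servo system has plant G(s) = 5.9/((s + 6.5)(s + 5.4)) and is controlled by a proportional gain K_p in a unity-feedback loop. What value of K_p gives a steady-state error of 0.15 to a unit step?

K_p = 33.7

The loop is type 0, so e_ss(step) = 1/(1 + K_pos) with K_pos = K_p·G(0).
G(0) = 0.1681. Require 1/(1 + K_p·0.1681) = 0.15, so 1 + 0.1681·K_p = 6.667.
K_p = (6.667 − 1)/0.1681 = 33.7.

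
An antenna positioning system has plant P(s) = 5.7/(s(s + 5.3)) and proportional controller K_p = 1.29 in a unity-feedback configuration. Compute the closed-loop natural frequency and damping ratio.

1 + K_p·P(s) = 0 gives s² + 5.3s + 7.353 = 0.
So ω_n² = 7.353 ⇒ ω_n = 2.712 rad/s, and ζ = 5.3/(2ω_n) = 0.977.

ω_n = 2.71 rad/s, ζ = 0.977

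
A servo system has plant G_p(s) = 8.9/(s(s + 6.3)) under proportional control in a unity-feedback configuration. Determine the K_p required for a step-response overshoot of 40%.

From %OS = 100·exp(−πζ/√(1−ζ²)) = 40%, ζ = −ln(0.4)/√(π²+ln²(0.4)) = 0.28.
Characteristic equation s² + 6.3s + 8.9K_p = 0 gives ζ = 6.3/(2√(8.9K_p)).
Setting ζ = 0.28: √(8.9K_p) = 6.3/(2·0.28) = 11.25, so K_p = 126.6/8.9 = 14.2.

K_p = 14.2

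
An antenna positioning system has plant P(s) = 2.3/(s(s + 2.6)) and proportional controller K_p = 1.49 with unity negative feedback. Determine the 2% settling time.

The closed-loop denominator s² + 2.6s + 3.427 gives ω_n = √3.427 = 1.851 and ζ = 2.6/(2ω_n) = 0.7022.
2% settling time T_s ≈ 4/(ζω_n) = 4/1.3 = 3.08 s.

T_s ≈ 3.08 s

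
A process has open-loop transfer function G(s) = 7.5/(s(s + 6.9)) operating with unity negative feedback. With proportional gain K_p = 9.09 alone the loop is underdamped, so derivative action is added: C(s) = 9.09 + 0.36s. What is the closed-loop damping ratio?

ζ = 0.581

Forward path: (9.09 + 0.36s)·7.5/(s(s+6.9)). The closed-loop characteristic equation is s² + (6.9 + 7.5·0.36)s + 7.5·9.09 = 0.
That is s² + 9.6s + 68.17 = 0, so ω_n = 8.257 rad/s and ζ = 9.6/(2·8.257) = 0.5813.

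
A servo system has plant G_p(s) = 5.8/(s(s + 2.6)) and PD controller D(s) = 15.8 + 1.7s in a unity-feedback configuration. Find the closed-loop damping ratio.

Forward path: (15.8 + 1.7s)·5.8/(s(s+2.6)). The closed-loop characteristic equation is s² + (2.6 + 5.8·1.7)s + 5.8·15.8 = 0.
That is s² + 12.46s + 91.64 = 0, so ω_n = 9.573 rad/s and ζ = 12.46/(2·9.573) = 0.6508.

ζ = 0.651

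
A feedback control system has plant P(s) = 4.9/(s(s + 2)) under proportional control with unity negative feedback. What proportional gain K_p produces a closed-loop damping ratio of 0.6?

Closed-loop characteristic equation: s² + 2s + K_p·4.9 = 0.
So ω_n = √(4.9K_p) and 2ζω_n = 2, giving ζ = 2/(2√(4.9K_p)).
Setting ζ = 0.6: √(4.9K_p) = 2/(2·0.6) = 1.667, so K_p = 2.778/4.9 = 0.567.

K_p = 0.567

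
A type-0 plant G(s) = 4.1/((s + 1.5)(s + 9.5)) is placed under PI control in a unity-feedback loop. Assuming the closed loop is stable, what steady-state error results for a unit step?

0

The PI controller's integrator makes the forward path type 1, so e_ss to a step is zero.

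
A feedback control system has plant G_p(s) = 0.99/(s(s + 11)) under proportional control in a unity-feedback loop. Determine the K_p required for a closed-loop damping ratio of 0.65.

Closed-loop characteristic equation: s² + 11s + K_p·0.99 = 0.
So ω_n = √(0.99K_p) and 2ζω_n = 11, giving ζ = 11/(2√(0.99K_p)).
Setting ζ = 0.65: √(0.99K_p) = 11/(2·0.65) = 8.462, so K_p = 71.6/0.99 = 72.3.

K_p = 72.3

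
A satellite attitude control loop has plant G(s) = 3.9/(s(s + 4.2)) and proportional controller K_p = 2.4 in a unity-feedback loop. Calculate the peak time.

T_p = 1.41 s

The closed-loop denominator s² + 4.2s + 9.36 gives ω_n = √9.36 = 3.059 and ζ = 4.2/(2ω_n) = 0.6864.
Damped frequency ω_d = ω_n√(1−ζ²) = 2.225 rad/s, so peak time T_p = π/ω_d = 1.41 s.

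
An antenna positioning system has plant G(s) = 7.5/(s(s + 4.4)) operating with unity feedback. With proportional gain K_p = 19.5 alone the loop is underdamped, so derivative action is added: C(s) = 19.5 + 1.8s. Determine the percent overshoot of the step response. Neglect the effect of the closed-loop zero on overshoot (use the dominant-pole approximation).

Forward path: (19.5 + 1.8s)·7.5/(s(s+4.4)). The closed-loop characteristic equation is s² + (4.4 + 7.5·1.8)s + 7.5·19.5 = 0.
That is s² + 17.9s + 146.2 = 0, so ω_n = 12.09 rad/s and ζ = 17.9/(2·12.09) = 0.7401.
%OS = 100·exp(−πζ/√(1−ζ²)) = 3.15%.

3.15%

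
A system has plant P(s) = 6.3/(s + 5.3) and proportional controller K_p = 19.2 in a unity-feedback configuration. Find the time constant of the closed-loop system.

Closed-loop transfer function: T(s) = K_p·P(s)/(1 + K_p·P(s)) = 121/(s + 5.3 + 121) = 121/(s + 126.3).
Time constant τ = 1/126.3 = 0.00792 s.

τ = 0.00792 s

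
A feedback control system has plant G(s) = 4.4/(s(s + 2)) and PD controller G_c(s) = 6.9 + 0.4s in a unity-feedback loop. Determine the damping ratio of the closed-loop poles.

Forward path: (6.9 + 0.4s)·4.4/(s(s+2)). The closed-loop characteristic equation is s² + (2 + 4.4·0.4)s + 4.4·6.9 = 0.
That is s² + 3.76s + 30.36 = 0, so ω_n = 5.51 rad/s and ζ = 3.76/(2·5.51) = 0.3412.

ζ = 0.341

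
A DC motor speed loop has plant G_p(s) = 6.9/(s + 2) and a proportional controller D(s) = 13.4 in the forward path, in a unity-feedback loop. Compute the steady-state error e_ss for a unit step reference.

0.0212

The loop is type 0. Static position error constant K_pos = D(0)·G_p(0) = 13.4·3.45 = 46.23.
Steady-state error to a unit step: e_ss = 1/(1+K_pos) = 1/47.23 = 0.0212.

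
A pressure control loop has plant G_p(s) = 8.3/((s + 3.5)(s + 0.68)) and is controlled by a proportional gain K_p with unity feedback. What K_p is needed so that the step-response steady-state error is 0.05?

Steady-state error for a unit step on this type-0 loop is 1/(1 + K_p·G_p(0)).
G_p(0) = 3.487. Require 1/(1 + K_p·3.487) = 0.05, so 1 + 3.487·K_p = 20.
K_p = (20 − 1)/3.487 = 5.45.

K_p = 5.45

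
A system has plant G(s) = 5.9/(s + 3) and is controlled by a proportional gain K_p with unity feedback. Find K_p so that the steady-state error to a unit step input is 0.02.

K_p = 24.9

The loop is type 0, so e_ss(step) = 1/(1 + K_pos) with K_pos = K_p·G(0).
G(0) = 1.967. Require 1/(1 + K_p·1.967) = 0.02, so 1 + 1.967·K_p = 50.
K_p = (50 − 1)/1.967 = 24.9.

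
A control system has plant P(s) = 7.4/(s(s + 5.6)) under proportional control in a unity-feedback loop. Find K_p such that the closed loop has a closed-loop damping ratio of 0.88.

Closed-loop characteristic equation: s² + 5.6s + K_p·7.4 = 0.
So ω_n = √(7.4K_p) and 2ζω_n = 5.6, giving ζ = 5.6/(2√(7.4K_p)).
Setting ζ = 0.88: √(7.4K_p) = 5.6/(2·0.88) = 3.182, so K_p = 10.12/7.4 = 1.37.

K_p = 1.37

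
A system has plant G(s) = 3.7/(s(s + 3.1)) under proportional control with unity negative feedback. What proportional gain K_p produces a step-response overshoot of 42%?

K_p = 9.17

From %OS = 100·exp(−πζ/√(1−ζ²)) = 42%, ζ = −ln(0.42)/√(π²+ln²(0.42)) = 0.2662.
Characteristic equation s² + 3.1s + 3.7K_p = 0 gives ζ = 3.1/(2√(3.7K_p)).
Setting ζ = 0.2662: √(3.7K_p) = 3.1/(2·0.2662) = 5.823, so K_p = 33.91/3.7 = 9.17.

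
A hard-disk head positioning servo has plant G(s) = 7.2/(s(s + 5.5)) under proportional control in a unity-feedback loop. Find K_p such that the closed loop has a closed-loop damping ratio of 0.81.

Closed-loop characteristic equation: s² + 5.5s + K_p·7.2 = 0.
So ω_n = √(7.2K_p) and 2ζω_n = 5.5, giving ζ = 5.5/(2√(7.2K_p)).
Setting ζ = 0.81: √(7.2K_p) = 5.5/(2·0.81) = 3.395, so K_p = 11.53/7.2 = 1.6.

K_p = 1.6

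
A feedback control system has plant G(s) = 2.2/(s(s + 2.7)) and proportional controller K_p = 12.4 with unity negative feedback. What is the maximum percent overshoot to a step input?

43.1%

Closed-loop characteristic equation: s² + 2.7s + 27.28 = 0, so ω_n = 5.223 rad/s and ζ = 2.7/(2·5.223) = 0.2585.
%OS = 100·exp(−πζ/√(1−ζ²)) = 100·exp(−π·0.2585/√0.9332) = 43.1%.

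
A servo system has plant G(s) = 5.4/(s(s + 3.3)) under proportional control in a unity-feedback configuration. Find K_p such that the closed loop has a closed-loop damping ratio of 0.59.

Closed-loop characteristic equation: s² + 3.3s + K_p·5.4 = 0.
So ω_n = √(5.4K_p) and 2ζω_n = 3.3, giving ζ = 3.3/(2√(5.4K_p)).
Setting ζ = 0.59: √(5.4K_p) = 3.3/(2·0.59) = 2.797, so K_p = 7.821/5.4 = 1.45.

K_p = 1.45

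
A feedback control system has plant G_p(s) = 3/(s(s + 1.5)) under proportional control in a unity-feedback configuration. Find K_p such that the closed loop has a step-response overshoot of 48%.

K_p = 3.62

From %OS = 100·exp(−πζ/√(1−ζ²)) = 48%, ζ = −ln(0.48)/√(π²+ln²(0.48)) = 0.2275.
Characteristic equation s² + 1.5s + 3K_p = 0 gives ζ = 1.5/(2√(3K_p)).
Setting ζ = 0.2275: √(3K_p) = 1.5/(2·0.2275) = 3.297, so K_p = 10.87/3 = 3.62.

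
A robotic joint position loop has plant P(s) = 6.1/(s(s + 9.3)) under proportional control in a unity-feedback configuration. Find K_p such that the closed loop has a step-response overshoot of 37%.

K_p = 38.9

From %OS = 100·exp(−πζ/√(1−ζ²)) = 37%, ζ = −ln(0.37)/√(π²+ln²(0.37)) = 0.3017.
Characteristic equation s² + 9.3s + 6.1K_p = 0 gives ζ = 9.3/(2√(6.1K_p)).
Setting ζ = 0.3017: √(6.1K_p) = 9.3/(2·0.3017) = 15.41, so K_p = 237.5/6.1 = 38.9.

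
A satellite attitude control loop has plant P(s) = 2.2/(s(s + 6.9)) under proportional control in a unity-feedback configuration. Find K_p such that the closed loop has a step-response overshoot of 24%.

K_p = 31.6

From %OS = 100·exp(−πζ/√(1−ζ²)) = 24%, ζ = −ln(0.24)/√(π²+ln²(0.24)) = 0.4136.
Characteristic equation s² + 6.9s + 2.2K_p = 0 gives ζ = 6.9/(2√(2.2K_p)).
Setting ζ = 0.4136: √(2.2K_p) = 6.9/(2·0.4136) = 8.342, so K_p = 69.58/2.2 = 31.6.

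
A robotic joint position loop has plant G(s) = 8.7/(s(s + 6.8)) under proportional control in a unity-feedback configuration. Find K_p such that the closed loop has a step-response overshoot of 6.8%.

K_p = 3.14

From %OS = 100·exp(−πζ/√(1−ζ²)) = 6.8%, ζ = −ln(0.068)/√(π²+ln²(0.068)) = 0.6502.
Characteristic equation s² + 6.8s + 8.7K_p = 0 gives ζ = 6.8/(2√(8.7K_p)).
Setting ζ = 0.6502: √(8.7K_p) = 6.8/(2·0.6502) = 5.23, so K_p = 27.35/8.7 = 3.14.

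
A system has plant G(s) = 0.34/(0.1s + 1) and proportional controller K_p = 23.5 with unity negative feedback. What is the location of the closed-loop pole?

Closed loop: T(s) = K_p·G/(1+K_p·G) = 7.99/(0.1s + 1 + 7.99), with pole at s = −(1 + 7.99)/0.1 = −89.9.

s = -89.9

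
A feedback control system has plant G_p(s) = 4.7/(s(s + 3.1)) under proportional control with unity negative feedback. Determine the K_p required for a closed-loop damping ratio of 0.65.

Closed-loop characteristic equation: s² + 3.1s + K_p·4.7 = 0.
So ω_n = √(4.7K_p) and 2ζω_n = 3.1, giving ζ = 3.1/(2√(4.7K_p)).
Setting ζ = 0.65: √(4.7K_p) = 3.1/(2·0.65) = 2.385, so K_p = 5.686/4.7 = 1.21.

K_p = 1.21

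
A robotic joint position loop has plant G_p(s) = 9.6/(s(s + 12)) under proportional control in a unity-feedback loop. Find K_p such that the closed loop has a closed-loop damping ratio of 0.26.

K_p = 55.5

Closed-loop characteristic equation: s² + 12s + K_p·9.6 = 0.
So ω_n = √(9.6K_p) and 2ζω_n = 12, giving ζ = 12/(2√(9.6K_p)).
Setting ζ = 0.26: √(9.6K_p) = 12/(2·0.26) = 23.08, so K_p = 532.5/9.6 = 55.5.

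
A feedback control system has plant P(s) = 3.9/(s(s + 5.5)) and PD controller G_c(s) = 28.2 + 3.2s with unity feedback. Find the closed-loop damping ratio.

Forward path: (28.2 + 3.2s)·3.9/(s(s+5.5)). The closed-loop characteristic equation is s² + (5.5 + 3.9·3.2)s + 3.9·28.2 = 0.
That is s² + 17.98s + 110 = 0, so ω_n = 10.49 rad/s and ζ = 17.98/(2·10.49) = 0.8572.

ζ = 0.857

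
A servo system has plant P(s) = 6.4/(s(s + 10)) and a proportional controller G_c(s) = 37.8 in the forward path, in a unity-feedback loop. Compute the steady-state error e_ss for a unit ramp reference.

0.0413

The loop has one pole at the origin (type 1). Velocity error constant K_v = lim_{s→0} s·G_c(s)P(s) = 37.8·6.4/10 = 24.19.
Steady-state error to a unit ramp: e_ss = 1/K_v = 0.0413.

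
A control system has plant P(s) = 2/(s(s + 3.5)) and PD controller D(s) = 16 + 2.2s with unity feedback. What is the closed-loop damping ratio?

ζ = 0.698

Forward path: (16 + 2.2s)·2/(s(s+3.5)). The closed-loop characteristic equation is s² + (3.5 + 2·2.2)s + 2·16 = 0.
That is s² + 7.9s + 32 = 0, so ω_n = 5.657 rad/s and ζ = 7.9/(2·5.657) = 0.6983.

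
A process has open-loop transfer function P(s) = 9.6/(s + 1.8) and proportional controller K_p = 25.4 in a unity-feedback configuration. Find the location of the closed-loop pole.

Closed-loop transfer function: T(s) = K_p·P(s)/(1 + K_p·P(s)) = 243.8/(s + 1.8 + 243.8) = 243.8/(s + 245.6).
The closed-loop pole is at s = −245.6.

s = -245.6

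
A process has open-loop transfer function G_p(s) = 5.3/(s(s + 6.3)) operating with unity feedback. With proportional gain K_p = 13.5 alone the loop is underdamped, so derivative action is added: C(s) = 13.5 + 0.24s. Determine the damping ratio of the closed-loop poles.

Forward path: (13.5 + 0.24s)·5.3/(s(s+6.3)). The closed-loop characteristic equation is s² + (6.3 + 5.3·0.24)s + 5.3·13.5 = 0.
That is s² + 7.572s + 71.55 = 0, so ω_n = 8.459 rad/s and ζ = 7.572/(2·8.459) = 0.4476.

ζ = 0.448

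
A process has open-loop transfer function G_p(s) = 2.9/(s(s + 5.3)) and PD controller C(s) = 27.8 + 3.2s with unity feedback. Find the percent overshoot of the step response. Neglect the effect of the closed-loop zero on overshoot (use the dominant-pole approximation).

1.27%

Forward path: (27.8 + 3.2s)·2.9/(s(s+5.3)). The closed-loop characteristic equation is s² + (5.3 + 2.9·3.2)s + 2.9·27.8 = 0.
That is s² + 14.58s + 80.62 = 0, so ω_n = 8.979 rad/s and ζ = 14.58/(2·8.979) = 0.8119.
%OS = 100·exp(−πζ/√(1−ζ²)) = 1.27%.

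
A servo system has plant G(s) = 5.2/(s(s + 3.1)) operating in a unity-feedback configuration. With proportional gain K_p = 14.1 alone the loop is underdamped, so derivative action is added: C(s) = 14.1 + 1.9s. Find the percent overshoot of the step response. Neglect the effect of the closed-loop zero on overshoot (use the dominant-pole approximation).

2.6%

Forward path: (14.1 + 1.9s)·5.2/(s(s+3.1)). The closed-loop characteristic equation is s² + (3.1 + 5.2·1.9)s + 5.2·14.1 = 0.
That is s² + 12.98s + 73.32 = 0, so ω_n = 8.563 rad/s and ζ = 12.98/(2·8.563) = 0.7579.
%OS = 100·exp(−πζ/√(1−ζ²)) = 2.6%.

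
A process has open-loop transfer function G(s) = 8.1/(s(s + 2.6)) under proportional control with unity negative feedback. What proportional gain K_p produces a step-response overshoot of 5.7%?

From %OS = 100·exp(−πζ/√(1−ζ²)) = 5.7%, ζ = −ln(0.057)/√(π²+ln²(0.057)) = 0.6738.
Characteristic equation s² + 2.6s + 8.1K_p = 0 gives ζ = 2.6/(2√(8.1K_p)).
Setting ζ = 0.6738: √(8.1K_p) = 2.6/(2·0.6738) = 1.929, so K_p = 3.722/8.1 = 0.46.

K_p = 0.46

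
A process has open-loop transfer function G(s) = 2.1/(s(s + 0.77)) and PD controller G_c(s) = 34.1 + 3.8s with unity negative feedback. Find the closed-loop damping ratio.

ζ = 0.517

Forward path: (34.1 + 3.8s)·2.1/(s(s+0.77)). The closed-loop characteristic equation is s² + (0.77 + 2.1·3.8)s + 2.1·34.1 = 0.
That is s² + 8.75s + 71.61 = 0, so ω_n = 8.462 rad/s and ζ = 8.75/(2·8.462) = 0.517.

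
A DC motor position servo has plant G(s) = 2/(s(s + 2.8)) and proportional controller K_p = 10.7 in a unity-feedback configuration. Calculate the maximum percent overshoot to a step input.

36.9%

The closed-loop denominator s² + 2.8s + 21.4 gives ω_n = √21.4 = 4.626 and ζ = 2.8/(2ω_n) = 0.3026.
%OS = 100·exp(−πζ/√(1−ζ²)) = 100·exp(−π·0.3026/√0.9084) = 36.9%.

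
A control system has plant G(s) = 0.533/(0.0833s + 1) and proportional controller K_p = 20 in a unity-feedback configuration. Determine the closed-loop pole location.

s = -140

Closed loop: T(s) = K_p·G/(1+K_p·G) = 10.66/(0.0833s + 1 + 10.66), with pole at s = −(1 + 10.66)/0.0833 = −140.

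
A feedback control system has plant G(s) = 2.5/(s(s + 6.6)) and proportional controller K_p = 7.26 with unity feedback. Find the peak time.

T_p = 1.17 s

From 1 + K_pG(s) = 0: s² + 6.6s + 18.15 = 0 ⇒ ω_n = 4.26, ζ = 0.7746.
Damped frequency ω_d = ω_n√(1−ζ²) = 2.694 rad/s, so peak time T_p = π/ω_d = 1.17 s.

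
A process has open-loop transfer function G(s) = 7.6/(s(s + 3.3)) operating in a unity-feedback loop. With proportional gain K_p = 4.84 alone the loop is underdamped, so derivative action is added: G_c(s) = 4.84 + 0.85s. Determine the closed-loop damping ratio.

Forward path: (4.84 + 0.85s)·7.6/(s(s+3.3)). The closed-loop characteristic equation is s² + (3.3 + 7.6·0.85)s + 7.6·4.84 = 0.
That is s² + 9.76s + 36.78 = 0, so ω_n = 6.065 rad/s and ζ = 9.76/(2·6.065) = 0.8046.

ζ = 0.805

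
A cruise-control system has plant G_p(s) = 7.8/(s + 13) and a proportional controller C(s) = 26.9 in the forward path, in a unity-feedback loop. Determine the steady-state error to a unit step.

The loop is type 0. Static position error constant K_pos = C(0)·G_p(0) = 26.9·0.6 = 16.14.
Steady-state error to a unit step: e_ss = 1/(1+K_pos) = 1/17.14 = 0.0583.

0.0583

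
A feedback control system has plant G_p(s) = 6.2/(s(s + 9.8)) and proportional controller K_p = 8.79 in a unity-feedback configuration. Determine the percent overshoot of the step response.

From 1 + K_pG_p(s) = 0: s² + 9.8s + 54.5 = 0 ⇒ ω_n = 7.382, ζ = 0.6638.
%OS = 100·exp(−πζ/√(1−ζ²)) = 100·exp(−π·0.6638/√0.5594) = 6.15%.

6.15%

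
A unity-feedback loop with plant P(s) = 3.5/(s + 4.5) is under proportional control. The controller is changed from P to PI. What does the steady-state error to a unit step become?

Adding integral action puts a pole at s = 0 in the forward path, raising the system type to 1; a type-1 loop has zero steady-state error to a step.

0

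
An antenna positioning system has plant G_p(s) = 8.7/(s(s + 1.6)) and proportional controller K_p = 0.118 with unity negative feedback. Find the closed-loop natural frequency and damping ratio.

1 + K_p·G_p(s) = 0 gives s² + 1.6s + 1.027 = 0.
Matching s² + 2ζω_n s + ω_n²: ω_n = √1.027 = 1.013 rad/s and 2ζω_n = 1.6, so ζ = 1.6/(2·1.013) = 0.79.

ω_n = 1.01 rad/s, ζ = 0.79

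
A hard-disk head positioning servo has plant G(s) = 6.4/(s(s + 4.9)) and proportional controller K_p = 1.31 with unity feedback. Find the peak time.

T_p = 2.04 s

The closed-loop denominator s² + 4.9s + 8.384 gives ω_n = √8.384 = 2.896 and ζ = 4.9/(2ω_n) = 0.8461.
Damped frequency ω_d = ω_n√(1−ζ²) = 1.543 rad/s, so peak time T_p = π/ω_d = 2.04 s.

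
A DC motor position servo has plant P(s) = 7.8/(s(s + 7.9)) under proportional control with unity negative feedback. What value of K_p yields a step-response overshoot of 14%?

From %OS = 100·exp(−πζ/√(1−ζ²)) = 14%, ζ = −ln(0.14)/√(π²+ln²(0.14)) = 0.5305.
Characteristic equation s² + 7.9s + 7.8K_p = 0 gives ζ = 7.9/(2√(7.8K_p)).
Setting ζ = 0.5305: √(7.8K_p) = 7.9/(2·0.5305) = 7.446, so K_p = 55.44/7.8 = 7.11.

K_p = 7.11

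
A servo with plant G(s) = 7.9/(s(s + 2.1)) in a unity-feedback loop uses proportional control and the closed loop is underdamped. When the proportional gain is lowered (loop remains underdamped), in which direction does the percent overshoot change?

decrease

ζ = 2.1/(2√(7.9K_p)) rises as K_p falls; higher damping means less overshoot.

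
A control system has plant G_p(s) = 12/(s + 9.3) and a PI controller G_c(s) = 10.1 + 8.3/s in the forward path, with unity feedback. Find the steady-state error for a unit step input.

0

The open loop G_c(s)G_p(s) has a pole at the origin (type 1), so the static position error constant is infinite and e_ss = 1/(1+∞) = 0.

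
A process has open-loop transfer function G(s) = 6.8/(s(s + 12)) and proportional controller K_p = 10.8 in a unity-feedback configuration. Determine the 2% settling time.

T_s ≈ 0.667 s

Closed-loop characteristic equation: s² + 12s + 73.44 = 0, so ω_n = 8.57 rad/s and ζ = 12/(2·8.57) = 0.7001.
2% settling time T_s ≈ 4/(ζω_n) = 4/6 = 0.667 s.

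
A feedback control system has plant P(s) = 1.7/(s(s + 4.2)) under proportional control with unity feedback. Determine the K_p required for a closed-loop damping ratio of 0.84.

K_p = 3.68

Closed-loop characteristic equation: s² + 4.2s + K_p·1.7 = 0.
So ω_n = √(1.7K_p) and 2ζω_n = 4.2, giving ζ = 4.2/(2√(1.7K_p)).
Setting ζ = 0.84: √(1.7K_p) = 4.2/(2·0.84) = 2.5, so K_p = 6.25/1.7 = 3.68.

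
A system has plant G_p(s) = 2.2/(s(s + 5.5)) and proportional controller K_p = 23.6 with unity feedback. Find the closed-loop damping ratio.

ζ = 0.382

The closed-loop denominator is s(s+5.5) + 23.6·2.2 = s² + 5.5s + 51.92.
So ω_n² = 51.92 ⇒ ω_n = 7.206 rad/s, and ζ = 5.5/(2ω_n) = 0.382.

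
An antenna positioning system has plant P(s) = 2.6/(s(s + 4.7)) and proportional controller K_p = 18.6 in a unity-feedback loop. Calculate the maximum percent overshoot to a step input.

32.4%

Closed-loop characteristic equation: s² + 4.7s + 48.36 = 0, so ω_n = 6.954 rad/s and ζ = 4.7/(2·6.954) = 0.3379.
%OS = 100·exp(−πζ/√(1−ζ²)) = 100·exp(−π·0.3379/√0.8858) = 32.4%.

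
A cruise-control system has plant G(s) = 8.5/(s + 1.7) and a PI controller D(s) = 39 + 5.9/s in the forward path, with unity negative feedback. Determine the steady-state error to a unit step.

0

The open loop D(s)G(s) has a pole at the origin (type 1), so the static position error constant is infinite and e_ss = 1/(1+∞) = 0.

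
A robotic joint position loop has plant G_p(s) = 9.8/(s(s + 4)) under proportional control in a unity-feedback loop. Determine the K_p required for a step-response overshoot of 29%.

K_p = 3.04

From %OS = 100·exp(−πζ/√(1−ζ²)) = 29%, ζ = −ln(0.29)/√(π²+ln²(0.29)) = 0.3666.
Characteristic equation s² + 4s + 9.8K_p = 0 gives ζ = 4/(2√(9.8K_p)).
Setting ζ = 0.3666: √(9.8K_p) = 4/(2·0.3666) = 5.456, so K_p = 29.76/9.8 = 3.04.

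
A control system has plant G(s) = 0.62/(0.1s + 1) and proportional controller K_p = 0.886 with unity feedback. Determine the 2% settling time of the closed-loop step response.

Closed loop: T(s) = K_p·G/(1+K_p·G) = 0.5493/(0.1s + 1 + 0.5493), with pole at s = −(1 + 0.5493)/0.1 = −15.49.
τ = 1/15.49 = 0.06454 s, so 2% settling time ≈ 4τ = 0.258 s.

T_s ≈ 0.258 s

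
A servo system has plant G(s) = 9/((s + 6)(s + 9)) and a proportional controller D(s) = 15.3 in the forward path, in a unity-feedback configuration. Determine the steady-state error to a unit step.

0.282

The loop is type 0. Static position error constant K_pos = D(0)·G(0) = 15.3·0.1667 = 2.55.
Steady-state error to a unit step: e_ss = 1/(1+K_pos) = 1/3.55 = 0.282.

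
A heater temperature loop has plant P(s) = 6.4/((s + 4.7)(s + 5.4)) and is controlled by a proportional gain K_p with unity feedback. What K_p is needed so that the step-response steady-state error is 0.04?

K_p = 95.2

The loop is type 0, so e_ss(step) = 1/(1 + K_pos) with K_pos = K_p·P(0).
P(0) = 0.2522. Require 1/(1 + K_p·0.2522) = 0.04, so 1 + 0.2522·K_p = 25.
K_p = (25 − 1)/0.2522 = 95.2.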